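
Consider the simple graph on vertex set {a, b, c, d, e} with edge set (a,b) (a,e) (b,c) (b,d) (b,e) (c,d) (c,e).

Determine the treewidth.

2

A width-2 tree decomposition is:
Bags: B1 = {b, c, e}  B2 = {b, c, d}  B3 = {a, b, e}
Tree: B1–B2, B1–B3
Each bag holds 3 vertices, so the decomposition has width 2, which upper-bounds the treewidth. For the lower bound, the 3 vertices {b, c, d} are pairwise adjacent, and any tree decomposition puts a clique entirely inside one bag — forcing width ≥ 2. Hence tw(G) = 2 exactly.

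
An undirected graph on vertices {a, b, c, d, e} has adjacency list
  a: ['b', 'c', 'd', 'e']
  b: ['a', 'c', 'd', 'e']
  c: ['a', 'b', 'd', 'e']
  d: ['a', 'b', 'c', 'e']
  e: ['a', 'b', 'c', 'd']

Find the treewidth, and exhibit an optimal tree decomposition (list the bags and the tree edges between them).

With just one bag of size 5, the width is 5 − 1 = 4, so tw(G) ≤ 4. On the other hand G contains the 5-clique {a, b, c, d, e}. A clique must lie in a single bag of any decomposition, so no decomposition can have width below 4. The upper and lower bounds meet at 4, so that is the treewidth.

Treewidth 4.
One such decomposition:
Bags: B1 = {a, b, c, d, e}
Tree: (single bag)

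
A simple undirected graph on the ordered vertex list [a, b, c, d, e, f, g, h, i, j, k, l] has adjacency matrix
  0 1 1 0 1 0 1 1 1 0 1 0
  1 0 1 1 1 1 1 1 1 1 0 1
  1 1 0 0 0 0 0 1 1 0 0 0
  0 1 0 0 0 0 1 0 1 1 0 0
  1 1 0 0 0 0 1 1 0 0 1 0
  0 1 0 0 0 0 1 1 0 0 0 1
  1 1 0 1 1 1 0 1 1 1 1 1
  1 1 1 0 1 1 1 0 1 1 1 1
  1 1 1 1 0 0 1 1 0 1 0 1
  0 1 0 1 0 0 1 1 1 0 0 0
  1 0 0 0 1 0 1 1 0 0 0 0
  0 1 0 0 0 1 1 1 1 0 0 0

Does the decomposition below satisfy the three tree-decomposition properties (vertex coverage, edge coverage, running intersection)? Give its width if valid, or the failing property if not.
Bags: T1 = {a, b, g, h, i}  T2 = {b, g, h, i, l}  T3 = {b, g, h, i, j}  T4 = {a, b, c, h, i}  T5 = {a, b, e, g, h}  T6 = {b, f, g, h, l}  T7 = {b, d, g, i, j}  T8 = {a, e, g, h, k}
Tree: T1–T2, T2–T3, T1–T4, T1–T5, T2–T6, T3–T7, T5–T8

Vertex coverage: the bags together contain {a, b, c, d, e, f, g, h, i, j, k, l}, the full vertex set. Edge coverage: each edge of G has both endpoints in at least one bag. Running intersection: for every vertex, the bags containing it form a connected subtree. All three properties hold, so this is a valid tree decomposition of width max|bag| − 1 = 4, and hence tw(G) ≤ 4.

Yes; width 4.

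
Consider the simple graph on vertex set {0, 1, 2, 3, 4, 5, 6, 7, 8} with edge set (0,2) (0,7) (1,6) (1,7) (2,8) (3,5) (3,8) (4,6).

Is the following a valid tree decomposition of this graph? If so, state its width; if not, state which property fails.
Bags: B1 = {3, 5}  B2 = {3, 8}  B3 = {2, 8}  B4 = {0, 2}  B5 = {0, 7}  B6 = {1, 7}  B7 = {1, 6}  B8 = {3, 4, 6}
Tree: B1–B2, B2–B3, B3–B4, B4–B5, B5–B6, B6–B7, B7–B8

No — bags containing vertex 3 are not connected in the tree.

A tree decomposition must satisfy three properties: every vertex lies in some bag; for every edge, both endpoints lie together in some bag; and for every vertex, the bags containing it form a connected subtree. Here bags containing vertex 3 are not connected in the tree, so the decomposition is invalid.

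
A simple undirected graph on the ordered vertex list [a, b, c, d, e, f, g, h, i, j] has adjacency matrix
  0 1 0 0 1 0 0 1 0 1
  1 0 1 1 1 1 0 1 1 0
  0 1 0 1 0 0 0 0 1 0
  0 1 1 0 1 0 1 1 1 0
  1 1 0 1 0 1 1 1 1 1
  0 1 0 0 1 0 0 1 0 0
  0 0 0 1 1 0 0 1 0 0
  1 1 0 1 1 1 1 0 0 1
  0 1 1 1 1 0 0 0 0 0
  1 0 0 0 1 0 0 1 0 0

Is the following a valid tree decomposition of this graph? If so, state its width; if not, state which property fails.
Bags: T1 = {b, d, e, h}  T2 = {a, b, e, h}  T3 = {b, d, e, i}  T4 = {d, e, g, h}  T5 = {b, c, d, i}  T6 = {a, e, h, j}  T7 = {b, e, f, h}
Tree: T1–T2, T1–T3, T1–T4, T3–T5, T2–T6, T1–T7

Vertex coverage: the bags together contain {a, b, c, d, e, f, g, h, i, j}, the full vertex set. Edge coverage: each edge of G has both endpoints in at least one bag. Running intersection: for every vertex, the bags containing it form a connected subtree. All three properties hold, so this is a valid tree decomposition of width max|bag| − 1 = 3, and hence tw(G) ≤ 3.

Yes; width 3.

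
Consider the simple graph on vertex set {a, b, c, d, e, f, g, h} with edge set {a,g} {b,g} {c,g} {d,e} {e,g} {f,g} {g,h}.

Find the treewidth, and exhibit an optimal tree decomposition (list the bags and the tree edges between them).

Treewidth 1.
One optimal decomposition is:
Bags: B1 = {b, g}  B2 = {f, g}  B3 = {e, g}  B4 = {d, e}  B5 = {a, g}  B6 = {g, h}  B7 = {c, g}
Tree: B1–B2, B1–B3, B3–B4, B2–B5, B1–B6, B1–B7

Each bag holds 2 vertices, so the decomposition has width 1, which upper-bounds the treewidth. Since G has at least one edge (e.g. g–b), it is not an edgeless graph, so tw(G) ≥ 1. Combining the bounds, tw(G) = 1.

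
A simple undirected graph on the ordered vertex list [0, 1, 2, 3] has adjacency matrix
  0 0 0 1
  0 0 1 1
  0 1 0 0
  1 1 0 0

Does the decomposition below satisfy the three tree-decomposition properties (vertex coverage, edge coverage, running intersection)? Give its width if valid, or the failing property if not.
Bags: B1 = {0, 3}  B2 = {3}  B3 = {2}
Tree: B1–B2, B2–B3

No — vertex 1 appears in no bag.

A tree decomposition must satisfy three properties: every vertex lies in some bag; for every edge, both endpoints lie together in some bag; and for every vertex, the bags containing it form a connected subtree. Here vertex 1 appears in no bag, so the decomposition is invalid.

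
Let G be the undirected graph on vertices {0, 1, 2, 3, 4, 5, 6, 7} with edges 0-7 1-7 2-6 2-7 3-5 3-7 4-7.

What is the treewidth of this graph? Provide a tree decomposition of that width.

Treewidth 1.
Bags: B1 = {2, 6}  B2 = {2, 7}  B3 = {1, 7}  B4 = {0, 7}  B5 = {3, 7}  B6 = {3, 5}  B7 = {4, 7}
Tree: B1–B2, B2–B3, B3–B4, B4–B5, B5–B6, B4–B7

The largest bag has 2 vertices, giving width 1; this decomposition certifies tw(G) ≤ 1. Since G has at least one edge (e.g. 2–6), it is not an edgeless graph, so tw(G) ≥ 1. Hence tw(G) = 1 exactly.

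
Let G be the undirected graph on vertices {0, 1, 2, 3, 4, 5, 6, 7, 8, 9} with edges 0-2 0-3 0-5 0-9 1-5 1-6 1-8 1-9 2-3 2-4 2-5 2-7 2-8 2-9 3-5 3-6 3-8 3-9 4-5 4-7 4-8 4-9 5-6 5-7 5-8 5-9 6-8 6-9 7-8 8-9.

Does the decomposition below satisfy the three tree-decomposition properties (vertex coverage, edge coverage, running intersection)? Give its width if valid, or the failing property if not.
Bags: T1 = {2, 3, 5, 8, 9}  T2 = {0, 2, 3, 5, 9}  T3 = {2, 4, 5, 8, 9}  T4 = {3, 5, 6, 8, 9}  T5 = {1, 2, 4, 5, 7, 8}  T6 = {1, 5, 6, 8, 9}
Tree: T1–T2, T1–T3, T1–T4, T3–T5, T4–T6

No — bags containing vertex 1 are not connected in the tree.

A tree decomposition must satisfy three properties: every vertex lies in some bag; for every edge, both endpoints lie together in some bag; and for every vertex, the bags containing it form a connected subtree. Here bags containing vertex 1 are not connected in the tree, so the decomposition is invalid.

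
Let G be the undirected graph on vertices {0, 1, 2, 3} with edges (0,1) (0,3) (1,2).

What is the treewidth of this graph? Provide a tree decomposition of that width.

Each bag holds 2 vertices, so the decomposition has width 1, which upper-bounds the treewidth. Since G has at least one edge (e.g. 0–3), it is not an edgeless graph, so tw(G) ≥ 1. Therefore the treewidth is 1.

Treewidth 1.
One such decomposition:
Bags: B1 = {0, 3}  B2 = {0, 1}  B3 = {1, 2}
Tree: B1–B2, B2–B3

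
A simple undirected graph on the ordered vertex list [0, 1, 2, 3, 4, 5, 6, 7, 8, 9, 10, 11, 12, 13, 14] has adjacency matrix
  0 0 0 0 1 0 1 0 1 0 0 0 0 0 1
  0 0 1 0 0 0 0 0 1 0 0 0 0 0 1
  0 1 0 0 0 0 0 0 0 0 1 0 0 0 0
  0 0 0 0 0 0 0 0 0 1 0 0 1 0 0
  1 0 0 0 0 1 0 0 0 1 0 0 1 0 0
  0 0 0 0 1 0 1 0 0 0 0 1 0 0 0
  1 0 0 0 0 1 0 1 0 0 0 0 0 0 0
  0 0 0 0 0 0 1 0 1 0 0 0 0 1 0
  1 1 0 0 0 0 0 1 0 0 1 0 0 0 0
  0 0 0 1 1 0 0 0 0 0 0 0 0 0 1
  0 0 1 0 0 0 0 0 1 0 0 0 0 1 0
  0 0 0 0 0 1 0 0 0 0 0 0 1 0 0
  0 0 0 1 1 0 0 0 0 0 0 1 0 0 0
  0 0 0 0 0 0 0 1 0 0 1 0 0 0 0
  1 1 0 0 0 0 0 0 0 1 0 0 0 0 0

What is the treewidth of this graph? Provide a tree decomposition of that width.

Every bag has size at most 4, so the width is 4 − 1 = 3 and tw(G) ≤ 3. For the lower bound: the 4 vertex sets {2,10,13}, {1}, {8}, {0,6,7,14} are disjoint, each induces a connected subgraph, and every pair is joined by at least one edge of G. Contracting each set to a single vertex therefore yields K_{4} as a minor, and since treewidth is minor-monotone, tw(G) ≥ tw(K_{4}) = 3. The upper and lower bounds meet at 3, so that is the treewidth.

Treewidth 3.
One such decomposition:
Bags: B1 = {1, 2, 10, 13}  B2 = {1, 8, 10, 13}  B3 = {1, 7, 8, 13}  B4 = {1, 7, 8, 14}  B5 = {0, 7, 8, 14}  B6 = {0, 6, 7, 14}  B7 = {0, 6, 9, 14}  B8 = {0, 4, 6, 9}  B9 = {4, 5, 6, 9}  B10 = {3, 4, 5, 9}  B11 = {3, 4, 5, 12}  B12 = {3, 5, 11, 12}
Tree: B1–B2, B2–B3, B3–B4, B4–B5, B5–B6, B6–B7, B7–B8, B8–B9, B9–B10, B10–B11, B11–B12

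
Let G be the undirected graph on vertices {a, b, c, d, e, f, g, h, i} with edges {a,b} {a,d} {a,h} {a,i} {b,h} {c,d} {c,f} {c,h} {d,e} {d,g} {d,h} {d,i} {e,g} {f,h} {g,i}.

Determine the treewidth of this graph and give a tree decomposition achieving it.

Every bag has size at most 3, so the width is 3 − 1 = 2 and tw(G) ≤ 2. For the lower bound, the 3 vertices {d, e, g} are pairwise adjacent, and any tree decomposition puts a clique entirely inside one bag — forcing width ≥ 2. Therefore the treewidth is 2.

Treewidth 2.
Bags: B1 = {c, d, h}  B2 = {a, d, h}  B3 = {c, f, h}  B4 = {a, d, i}  B5 = {a, b, h}  B6 = {d, g, i}  B7 = {d, e, g}
Tree: B1–B2, B1–B3, B2–B4, B2–B5, B4–B6, B6–B7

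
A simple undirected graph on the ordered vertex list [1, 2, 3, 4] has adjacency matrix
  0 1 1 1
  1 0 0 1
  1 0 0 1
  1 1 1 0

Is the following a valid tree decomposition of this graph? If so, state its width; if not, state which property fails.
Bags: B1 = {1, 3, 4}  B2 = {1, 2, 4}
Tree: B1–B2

Checking the three conditions: (i) the bags cover all of {1, 2, 3, 4}; (ii) for each edge, some bag contains both endpoints; (iii) the bags containing any fixed vertex form a subtree. All hold, so the decomposition is valid with width 3 − 1 = 2.

Yes; width 2.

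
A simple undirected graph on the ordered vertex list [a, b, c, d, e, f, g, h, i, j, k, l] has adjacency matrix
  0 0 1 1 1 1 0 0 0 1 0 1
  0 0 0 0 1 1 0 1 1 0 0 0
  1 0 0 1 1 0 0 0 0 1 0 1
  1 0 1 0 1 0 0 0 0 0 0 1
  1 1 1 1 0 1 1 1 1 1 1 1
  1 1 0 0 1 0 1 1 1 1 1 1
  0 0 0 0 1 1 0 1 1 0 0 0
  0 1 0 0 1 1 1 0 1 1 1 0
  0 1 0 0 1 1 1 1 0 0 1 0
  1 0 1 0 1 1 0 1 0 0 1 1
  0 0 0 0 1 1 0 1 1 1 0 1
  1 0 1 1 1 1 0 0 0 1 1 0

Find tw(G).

A width-4 tree decomposition is:
Bags: B1 = {a, e, f, j, l}  B2 = {e, f, j, k, l}  B3 = {e, f, h, j, k}  B4 = {e, f, h, i, k}  B5 = {b, e, f, h, i}  B6 = {e, f, g, h, i}  B7 = {a, c, e, j, l}  B8 = {a, c, d, e, l}
Tree: B1–B2, B2–B3, B3–B4, B4–B5, B4–B6, B1–B7, B7–B8
Every bag has size at most 5, so the width is 5 − 1 = 4 and tw(G) ≤ 4. On the other hand G contains the 5-clique {a, c, d, e, l}. A clique must lie in a single bag of any decomposition, so no decomposition can have width below 4. Combining the bounds, tw(G) = 4.

4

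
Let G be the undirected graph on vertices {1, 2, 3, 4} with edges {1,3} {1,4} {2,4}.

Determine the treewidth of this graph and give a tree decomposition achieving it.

Treewidth 1.
One such decomposition:
Bags: B1 = {1, 3}  B2 = {1, 4}  B3 = {2, 4}
Tree: B1–B2, B2–B3

Every bag has size at most 2, so the width is 2 − 1 = 1 and tw(G) ≤ 1. Since G has at least one edge (e.g. 3–1), it is not an edgeless graph, so tw(G) ≥ 1. The upper and lower bounds meet at 1, so that is the treewidth.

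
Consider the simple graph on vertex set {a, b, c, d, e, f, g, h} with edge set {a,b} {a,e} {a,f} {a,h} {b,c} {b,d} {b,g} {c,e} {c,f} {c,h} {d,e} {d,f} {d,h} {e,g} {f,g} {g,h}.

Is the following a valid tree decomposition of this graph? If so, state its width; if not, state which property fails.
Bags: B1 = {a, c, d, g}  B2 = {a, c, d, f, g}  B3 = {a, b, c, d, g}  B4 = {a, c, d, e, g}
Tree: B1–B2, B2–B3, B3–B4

A tree decomposition must satisfy three properties: every vertex lies in some bag; for every edge, both endpoints lie together in some bag; and for every vertex, the bags containing it form a connected subtree. Here vertex h appears in no bag, so the decomposition is invalid.

No — vertex h appears in no bag.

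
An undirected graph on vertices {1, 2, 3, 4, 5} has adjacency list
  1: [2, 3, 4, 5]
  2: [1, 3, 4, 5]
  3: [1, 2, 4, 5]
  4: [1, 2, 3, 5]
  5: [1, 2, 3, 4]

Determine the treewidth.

A width-4 tree decomposition is:
Bags: B1 = {1, 2, 3, 4, 5}
Tree: (single bag)
A single bag containing all 5 vertices is trivially a valid decomposition of width 4. On the other hand G contains the 5-clique {1, 2, 3, 4, 5}. A clique must lie in a single bag of any decomposition, so no decomposition can have width below 4. Hence tw(G) = 4 exactly.

4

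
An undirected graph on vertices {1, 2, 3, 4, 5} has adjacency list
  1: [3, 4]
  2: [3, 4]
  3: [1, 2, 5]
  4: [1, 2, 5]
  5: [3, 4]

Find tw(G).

2

A width-2 tree decomposition is:
Bags: B1 = {2, 3, 4}  B2 = {1, 3, 4}  B3 = {3, 4, 5}
Tree: B1–B2, B2–B3
The largest bag has 3 vertices, giving width 2; this decomposition certifies tw(G) ≤ 2. Since 2–4–1–3–2 is a cycle in G, G is not acyclic. Forests are exactly the graphs of treewidth ≤ 1, so tw(G) ≥ 2. Hence tw(G) = 2 exactly.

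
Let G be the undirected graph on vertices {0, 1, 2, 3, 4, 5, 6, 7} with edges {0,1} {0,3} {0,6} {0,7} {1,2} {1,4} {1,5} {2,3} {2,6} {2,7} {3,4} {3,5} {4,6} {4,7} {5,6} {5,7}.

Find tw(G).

A width-4 tree decomposition is:
Bags: B1 = {1, 2, 3, 6, 7}  B2 = {0, 1, 3, 6, 7}  B3 = {1, 3, 4, 6, 7}  B4 = {1, 3, 5, 6, 7}
Tree: B1–B2, B2–B3, B3–B4
Every bag has size at most 5, so the width is 5 − 1 = 4 and tw(G) ≤ 4. For the lower bound: the 5 vertex sets {2,7}, {0,1}, {3,4}, {6}, {5} are disjoint, each induces a connected subgraph, and every pair is joined by at least one edge of G. Contracting each set to a single vertex therefore yields K_{5} as a minor, and since treewidth is minor-monotone, tw(G) ≥ tw(K_{5}) = 4. Therefore the treewidth is 4.

4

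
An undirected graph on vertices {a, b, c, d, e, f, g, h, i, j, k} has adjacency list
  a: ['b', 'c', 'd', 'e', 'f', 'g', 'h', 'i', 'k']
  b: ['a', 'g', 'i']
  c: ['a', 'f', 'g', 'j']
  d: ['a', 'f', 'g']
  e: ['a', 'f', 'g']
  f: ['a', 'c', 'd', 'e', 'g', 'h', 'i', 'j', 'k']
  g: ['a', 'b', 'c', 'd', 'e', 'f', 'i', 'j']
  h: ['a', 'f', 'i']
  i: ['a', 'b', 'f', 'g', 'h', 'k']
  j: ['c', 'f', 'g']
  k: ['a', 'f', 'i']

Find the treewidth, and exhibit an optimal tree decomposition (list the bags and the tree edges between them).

The largest bag has 4 vertices, giving width 3; this decomposition certifies tw(G) ≤ 3. For the lower bound, the 4 vertices {c, f, g, j} are pairwise adjacent, and any tree decomposition puts a clique entirely inside one bag — forcing width ≥ 3. Therefore the treewidth is 3.

Treewidth 3.
One such decomposition:
Bags: B1 = {a, d, f, g}  B2 = {a, c, f, g}  B3 = {a, f, g, i}  B4 = {a, f, h, i}  B5 = {c, f, g, j}  B6 = {a, f, i, k}  B7 = {a, b, g, i}  B8 = {a, e, f, g}
Tree: B1–B2, B2–B3, B3–B4, B2–B5, B4–B6, B3–B7, B1–B8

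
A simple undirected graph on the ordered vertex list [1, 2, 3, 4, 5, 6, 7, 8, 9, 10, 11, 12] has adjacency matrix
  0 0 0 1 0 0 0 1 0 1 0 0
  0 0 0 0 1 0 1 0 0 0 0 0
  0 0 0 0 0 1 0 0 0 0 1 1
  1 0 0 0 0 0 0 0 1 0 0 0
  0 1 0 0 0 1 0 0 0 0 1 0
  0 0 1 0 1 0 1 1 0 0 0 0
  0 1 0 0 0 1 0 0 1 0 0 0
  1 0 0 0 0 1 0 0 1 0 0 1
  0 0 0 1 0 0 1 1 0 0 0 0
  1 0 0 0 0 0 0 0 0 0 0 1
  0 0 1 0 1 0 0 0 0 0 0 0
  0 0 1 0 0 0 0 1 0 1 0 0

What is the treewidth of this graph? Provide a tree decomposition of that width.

Treewidth 3.
Bags: B1 = {2, 3, 5, 11}  B2 = {2, 3, 5, 6}  B3 = {2, 3, 6, 7}  B4 = {3, 6, 7, 12}  B5 = {6, 7, 8, 12}  B6 = {7, 8, 9, 12}  B7 = {8, 9, 10, 12}  B8 = {1, 8, 9, 10}  B9 = {1, 4, 9, 10}
Tree: B1–B2, B2–B3, B3–B4, B4–B5, B5–B6, B6–B7, B7–B8, B8–B9

Each bag holds 4 vertices, so the decomposition has width 3, which upper-bounds the treewidth. For the lower bound: the 4 vertex sets {2,5,11}, {3}, {6}, {7,8,9,12} are disjoint, each induces a connected subgraph, and every pair is joined by at least one edge of G. Contracting each set to a single vertex therefore yields K_{4} as a minor, and since treewidth is minor-monotone, tw(G) ≥ tw(K_{4}) = 3. The upper and lower bounds meet at 3, so that is the treewidth.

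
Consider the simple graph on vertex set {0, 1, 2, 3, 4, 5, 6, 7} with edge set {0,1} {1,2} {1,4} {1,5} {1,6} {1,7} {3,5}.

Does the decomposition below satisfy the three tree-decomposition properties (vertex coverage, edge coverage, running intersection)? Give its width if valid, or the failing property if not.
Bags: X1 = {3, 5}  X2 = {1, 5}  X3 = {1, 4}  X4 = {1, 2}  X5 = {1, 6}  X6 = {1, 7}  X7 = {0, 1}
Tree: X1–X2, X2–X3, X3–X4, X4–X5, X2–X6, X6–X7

Vertex coverage: the bags together contain {0, 1, 2, 3, 4, 5, 6, 7}, the full vertex set. Edge coverage: each edge of G has both endpoints in at least one bag. Running intersection: for every vertex, the bags containing it form a connected subtree. All three properties hold, so this is a valid tree decomposition of width max|bag| − 1 = 1, and hence tw(G) ≤ 1.

Yes; width 1.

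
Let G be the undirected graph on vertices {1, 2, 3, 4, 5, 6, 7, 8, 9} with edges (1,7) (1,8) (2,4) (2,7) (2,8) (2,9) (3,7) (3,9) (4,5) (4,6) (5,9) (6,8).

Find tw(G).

A width-3 tree decomposition is:
Bags: B1 = {1, 6, 7, 8}  B2 = {2, 6, 7, 8}  B3 = {2, 4, 6, 7}  B4 = {2, 3, 4, 7}  B5 = {2, 3, 4, 9}  B6 = {3, 4, 5, 9}
Tree: B1–B2, B2–B3, B3–B4, B4–B5, B5–B6
Every bag has size at most 4, so the width is 4 − 1 = 3 and tw(G) ≤ 3. For the lower bound: the 4 vertex sets {1,6,8}, {7}, {2}, {3,4,5,9} are disjoint, each induces a connected subgraph, and every pair is joined by at least one edge of G. Contracting each set to a single vertex therefore yields K_{4} as a minor, and since treewidth is minor-monotone, tw(G) ≥ tw(K_{4}) = 3. Therefore the treewidth is 3.

3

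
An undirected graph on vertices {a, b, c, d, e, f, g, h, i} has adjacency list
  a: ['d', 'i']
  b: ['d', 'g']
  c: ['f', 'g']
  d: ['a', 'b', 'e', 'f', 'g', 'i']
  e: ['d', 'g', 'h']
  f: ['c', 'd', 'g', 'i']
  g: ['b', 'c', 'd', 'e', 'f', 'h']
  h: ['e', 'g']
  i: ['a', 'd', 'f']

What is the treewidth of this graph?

2

A width-2 tree decomposition is:
Bags: B1 = {d, f, i}  B2 = {d, f, g}  B3 = {b, d, g}  B4 = {d, e, g}  B5 = {e, g, h}  B6 = {a, d, i}  B7 = {c, f, g}
Tree: B1–B2, B2–B3, B2–B4, B4–B5, B1–B6, B2–B7
The largest bag has 3 vertices, giving width 2; this decomposition certifies tw(G) ≤ 2. Conversely, {d, e, g} is a clique of size 3, and the vertices of any clique must share a bag in every tree decomposition; so some bag has ≥ 3 vertices and tw(G) ≥ 2. Hence tw(G) = 2 exactly.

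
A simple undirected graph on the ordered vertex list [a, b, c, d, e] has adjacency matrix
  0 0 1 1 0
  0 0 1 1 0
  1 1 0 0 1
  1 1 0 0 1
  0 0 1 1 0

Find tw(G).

2

A width-2 tree decomposition is:
Bags: B1 = {b, c, d}  B2 = {c, d, e}  B3 = {a, c, d}
Tree: B1–B2, B2–B3
Each bag holds 3 vertices, so the decomposition has width 2, which upper-bounds the treewidth. The edges c–b–d–e–c form a cycle, so G is not a tree and its treewidth is at least 2. The upper and lower bounds meet at 2, so that is the treewidth.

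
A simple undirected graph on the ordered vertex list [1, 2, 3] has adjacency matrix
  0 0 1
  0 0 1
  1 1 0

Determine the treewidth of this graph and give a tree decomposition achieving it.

The largest bag has 2 vertices, giving width 1; this decomposition certifies tw(G) ≤ 1. G has an edge, so its treewidth is at least 1. The upper and lower bounds meet at 1, so that is the treewidth.

Treewidth 1.
Bags: B1 = {1, 3}  B2 = {2, 3}
Tree: B1–B2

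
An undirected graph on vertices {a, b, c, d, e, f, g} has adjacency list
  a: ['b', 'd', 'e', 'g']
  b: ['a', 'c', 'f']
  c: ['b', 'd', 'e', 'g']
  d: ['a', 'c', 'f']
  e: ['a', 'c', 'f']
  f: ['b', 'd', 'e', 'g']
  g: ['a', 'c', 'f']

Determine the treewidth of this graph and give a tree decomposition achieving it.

Each bag holds 4 vertices, so the decomposition has width 3, which upper-bounds the treewidth. For the lower bound: the 4 vertex sets {c,g}, {a,e}, {f}, {d} are disjoint, each induces a connected subgraph, and every pair is joined by at least one edge of G. Contracting each set to a single vertex therefore yields K_{4} as a minor, and since treewidth is minor-monotone, tw(G) ≥ tw(K_{4}) = 3. Hence tw(G) = 3 exactly.

Treewidth 3.
One optimal decomposition is:
Bags: B1 = {a, c, f, g}  B2 = {a, c, e, f}  B3 = {a, c, d, f}  B4 = {a, b, c, f}
Tree: B1–B2, B2–B3, B3–B4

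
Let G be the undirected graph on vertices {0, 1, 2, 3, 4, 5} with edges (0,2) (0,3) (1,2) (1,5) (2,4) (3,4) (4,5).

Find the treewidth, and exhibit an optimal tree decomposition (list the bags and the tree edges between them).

Treewidth 2.
One optimal decomposition is:
Bags: B1 = {1, 4, 5}  B2 = {1, 2, 4}  B3 = {2, 3, 4}  B4 = {0, 2, 3}
Tree: B1–B2, B2–B3, B3–B4

Each bag holds 3 vertices, so the decomposition has width 2, which upper-bounds the treewidth. Since 5–1–2–4–5 is a cycle in G, G is not acyclic. Forests are exactly the graphs of treewidth ≤ 1, so tw(G) ≥ 2. Combining the bounds, tw(G) = 2.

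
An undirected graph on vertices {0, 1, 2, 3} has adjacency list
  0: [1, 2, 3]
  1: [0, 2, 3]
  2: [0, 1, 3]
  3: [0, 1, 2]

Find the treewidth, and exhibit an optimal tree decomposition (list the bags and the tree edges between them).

With just one bag of size 4, the width is 4 − 1 = 3, so tw(G) ≤ 3. On the other hand G contains the 4-clique {0, 1, 2, 3}. A clique must lie in a single bag of any decomposition, so no decomposition can have width below 3. The upper and lower bounds meet at 3, so that is the treewidth.

Treewidth 3.
Bags: B1 = {0, 1, 2, 3}
Tree: (single bag)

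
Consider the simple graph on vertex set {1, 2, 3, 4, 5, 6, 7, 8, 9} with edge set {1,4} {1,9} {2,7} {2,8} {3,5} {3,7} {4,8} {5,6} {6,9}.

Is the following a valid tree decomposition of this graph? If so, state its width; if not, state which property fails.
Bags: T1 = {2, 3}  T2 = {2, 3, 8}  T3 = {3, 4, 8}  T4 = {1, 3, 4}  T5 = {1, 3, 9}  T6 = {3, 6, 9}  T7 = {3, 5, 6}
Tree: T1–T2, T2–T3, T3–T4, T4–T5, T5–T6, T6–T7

No — vertex 7 appears in no bag.

A tree decomposition must satisfy three properties: every vertex lies in some bag; for every edge, both endpoints lie together in some bag; and for every vertex, the bags containing it form a connected subtree. Here vertex 7 appears in no bag, so the decomposition is invalid.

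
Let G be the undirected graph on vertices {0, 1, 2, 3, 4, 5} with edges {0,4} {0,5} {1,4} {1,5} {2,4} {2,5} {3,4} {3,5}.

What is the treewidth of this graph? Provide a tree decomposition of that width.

Every bag has size at most 3, so the width is 3 − 1 = 2 and tw(G) ≤ 2. Since 0–5–3–4–0 is a cycle in G, G is not acyclic. Forests are exactly the graphs of treewidth ≤ 1, so tw(G) ≥ 2. The upper and lower bounds meet at 2, so that is the treewidth.

Treewidth 2.
One optimal decomposition is:
Bags: B1 = {0, 4, 5}  B2 = {3, 4, 5}  B3 = {2, 4, 5}  B4 = {1, 4, 5}
Tree: B1–B2, B2–B3, B3–B4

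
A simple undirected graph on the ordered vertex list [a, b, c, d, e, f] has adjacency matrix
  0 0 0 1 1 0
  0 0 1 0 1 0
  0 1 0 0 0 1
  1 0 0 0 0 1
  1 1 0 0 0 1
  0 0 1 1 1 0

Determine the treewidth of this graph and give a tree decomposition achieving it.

Each bag holds 3 vertices, so the decomposition has width 2, which upper-bounds the treewidth. Since b–c–f–e–b is a cycle in G, G is not acyclic. Forests are exactly the graphs of treewidth ≤ 1, so tw(G) ≥ 2. Combining the bounds, tw(G) = 2.

Treewidth 2.
One optimal decomposition is:
Bags: B1 = {b, c, e}  B2 = {c, e, f}  B3 = {a, e, f}  B4 = {a, d, f}
Tree: B1–B2, B2–B3, B3–B4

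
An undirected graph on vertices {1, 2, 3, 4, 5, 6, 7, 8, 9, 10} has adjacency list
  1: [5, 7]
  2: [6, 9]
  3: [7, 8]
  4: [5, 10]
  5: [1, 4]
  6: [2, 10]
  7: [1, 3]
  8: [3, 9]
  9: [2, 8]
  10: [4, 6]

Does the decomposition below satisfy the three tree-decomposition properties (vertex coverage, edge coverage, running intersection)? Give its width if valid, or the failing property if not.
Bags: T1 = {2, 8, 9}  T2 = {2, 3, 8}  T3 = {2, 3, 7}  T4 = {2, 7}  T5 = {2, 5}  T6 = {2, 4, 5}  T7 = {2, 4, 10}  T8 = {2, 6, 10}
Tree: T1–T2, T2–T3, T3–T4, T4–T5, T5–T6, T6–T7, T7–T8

A tree decomposition must satisfy three properties: every vertex lies in some bag; for every edge, both endpoints lie together in some bag; and for every vertex, the bags containing it form a connected subtree. Here vertex 1 appears in no bag, so the decomposition is invalid.

No — vertex 1 appears in no bag.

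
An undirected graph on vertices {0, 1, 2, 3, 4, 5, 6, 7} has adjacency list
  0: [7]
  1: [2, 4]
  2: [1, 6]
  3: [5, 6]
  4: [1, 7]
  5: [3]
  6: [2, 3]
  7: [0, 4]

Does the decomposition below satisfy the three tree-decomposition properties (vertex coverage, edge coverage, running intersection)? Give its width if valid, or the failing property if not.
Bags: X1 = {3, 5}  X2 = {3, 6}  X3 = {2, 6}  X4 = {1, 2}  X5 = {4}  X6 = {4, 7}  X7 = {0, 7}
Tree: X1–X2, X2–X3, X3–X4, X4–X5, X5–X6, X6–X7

A tree decomposition must satisfy three properties: every vertex lies in some bag; for every edge, both endpoints lie together in some bag; and for every vertex, the bags containing it form a connected subtree. Here edge (1,4) lies in no bag, so the decomposition is invalid.

No — edge (1,4) lies in no bag.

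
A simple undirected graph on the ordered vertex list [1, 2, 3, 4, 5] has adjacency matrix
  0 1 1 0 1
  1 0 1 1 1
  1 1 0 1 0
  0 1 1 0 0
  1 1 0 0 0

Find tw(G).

2

A width-2 tree decomposition is:
Bags: B1 = {1, 2, 3}  B2 = {2, 3, 4}  B3 = {1, 2, 5}
Tree: B1–B2, B1–B3
Every bag has size at most 3, so the width is 3 − 1 = 2 and tw(G) ≤ 2. On the other hand G contains the 3-clique {1, 2, 3}. A clique must lie in a single bag of any decomposition, so no decomposition can have width below 2. The upper and lower bounds meet at 2, so that is the treewidth.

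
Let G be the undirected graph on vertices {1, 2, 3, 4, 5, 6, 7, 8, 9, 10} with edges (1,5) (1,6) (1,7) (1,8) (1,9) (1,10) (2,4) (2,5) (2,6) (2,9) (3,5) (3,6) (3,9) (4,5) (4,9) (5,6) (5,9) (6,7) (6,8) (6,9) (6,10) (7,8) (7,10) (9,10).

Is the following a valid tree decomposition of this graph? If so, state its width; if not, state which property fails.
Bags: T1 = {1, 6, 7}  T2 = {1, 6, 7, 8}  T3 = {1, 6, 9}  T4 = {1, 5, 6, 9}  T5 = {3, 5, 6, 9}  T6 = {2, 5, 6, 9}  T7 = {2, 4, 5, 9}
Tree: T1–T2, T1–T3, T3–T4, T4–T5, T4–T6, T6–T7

A tree decomposition must satisfy three properties: every vertex lies in some bag; for every edge, both endpoints lie together in some bag; and for every vertex, the bags containing it form a connected subtree. Here vertex 10 appears in no bag, so the decomposition is invalid.

No — vertex 10 appears in no bag.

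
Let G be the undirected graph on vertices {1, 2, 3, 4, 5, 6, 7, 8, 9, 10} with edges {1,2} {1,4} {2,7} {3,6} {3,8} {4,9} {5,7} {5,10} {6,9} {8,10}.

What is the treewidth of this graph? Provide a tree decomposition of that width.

Each bag holds 3 vertices, so the decomposition has width 2, which upper-bounds the treewidth. For the lower bound, G contains the cycle 7–5–10–8–3–6–9–4–1–2–7, so G is not a forest; only forests have treewidth ≤ 1, hence tw(G) ≥ 2. Therefore the treewidth is 2.

Treewidth 2.
One such decomposition:
Bags: B1 = {5, 7, 10}  B2 = {7, 8, 10}  B3 = {3, 7, 8}  B4 = {3, 6, 7}  B5 = {6, 7, 9}  B6 = {4, 7, 9}  B7 = {1, 4, 7}  B8 = {1, 2, 7}
Tree: B1–B2, B2–B3, B3–B4, B4–B5, B5–B6, B6–B7, B7–B8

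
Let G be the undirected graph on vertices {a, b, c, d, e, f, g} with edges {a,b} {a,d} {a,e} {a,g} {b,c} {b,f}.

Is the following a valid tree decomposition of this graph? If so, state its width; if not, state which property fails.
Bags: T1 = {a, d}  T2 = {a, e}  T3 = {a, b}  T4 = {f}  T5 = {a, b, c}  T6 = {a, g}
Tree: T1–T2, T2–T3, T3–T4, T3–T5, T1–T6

A tree decomposition must satisfy three properties: every vertex lies in some bag; for every edge, both endpoints lie together in some bag; and for every vertex, the bags containing it form a connected subtree. Here edge (b,f) lies in no bag, so the decomposition is invalid.

No — edge (b,f) lies in no bag.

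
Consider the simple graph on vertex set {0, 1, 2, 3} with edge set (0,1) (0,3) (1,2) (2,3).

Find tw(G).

A width-2 tree decomposition is:
Bags: B1 = {1, 2, 3}  B2 = {0, 1, 3}
Tree: B1–B2
Each bag holds 3 vertices, so the decomposition has width 2, which upper-bounds the treewidth. For the lower bound, G contains the cycle 3–2–1–0–3, so G is not a forest; only forests have treewidth ≤ 1, hence tw(G) ≥ 2. Hence tw(G) = 2 exactly.

2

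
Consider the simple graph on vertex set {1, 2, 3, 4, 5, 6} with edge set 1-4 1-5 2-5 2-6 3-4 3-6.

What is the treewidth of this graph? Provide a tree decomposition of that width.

Every bag has size at most 3, so the width is 3 − 1 = 2 and tw(G) ≤ 2. For the lower bound, G contains the cycle 1–5–2–6–3–4–1, so G is not a forest; only forests have treewidth ≤ 1, hence tw(G) ≥ 2. Combining the bounds, tw(G) = 2.

Treewidth 2.
One such decomposition:
Bags: B1 = {1, 2, 5}  B2 = {1, 2, 6}  B3 = {1, 3, 6}  B4 = {1, 3, 4}
Tree: B1–B2, B2–B3, B3–B4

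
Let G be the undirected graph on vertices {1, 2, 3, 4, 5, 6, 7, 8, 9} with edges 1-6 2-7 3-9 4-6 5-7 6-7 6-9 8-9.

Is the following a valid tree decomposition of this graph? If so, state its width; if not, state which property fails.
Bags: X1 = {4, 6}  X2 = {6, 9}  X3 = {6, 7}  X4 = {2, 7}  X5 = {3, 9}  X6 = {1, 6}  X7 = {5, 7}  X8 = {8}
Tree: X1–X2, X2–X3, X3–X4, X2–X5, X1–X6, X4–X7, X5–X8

No — edge (9,8) lies in no bag.

A tree decomposition must satisfy three properties: every vertex lies in some bag; for every edge, both endpoints lie together in some bag; and for every vertex, the bags containing it form a connected subtree. Here edge (9,8) lies in no bag, so the decomposition is invalid.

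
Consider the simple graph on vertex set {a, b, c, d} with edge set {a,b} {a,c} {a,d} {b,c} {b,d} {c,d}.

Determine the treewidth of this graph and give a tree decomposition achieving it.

Treewidth 3.
One such decomposition:
Bags: B1 = {a, b, c, d}
Tree: (single bag)

A single bag containing all 4 vertices is trivially a valid decomposition of width 3. On the other hand G contains the 4-clique {a, b, c, d}. A clique must lie in a single bag of any decomposition, so no decomposition can have width below 3. The upper and lower bounds meet at 3, so that is the treewidth.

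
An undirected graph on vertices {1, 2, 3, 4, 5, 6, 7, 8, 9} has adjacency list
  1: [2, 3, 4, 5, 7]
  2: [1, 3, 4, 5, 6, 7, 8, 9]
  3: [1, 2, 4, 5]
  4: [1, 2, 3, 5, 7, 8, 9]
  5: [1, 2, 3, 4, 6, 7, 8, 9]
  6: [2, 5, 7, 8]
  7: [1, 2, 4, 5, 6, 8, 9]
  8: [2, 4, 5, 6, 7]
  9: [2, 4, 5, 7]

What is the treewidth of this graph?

4

A width-4 tree decomposition is:
Bags: B1 = {2, 4, 5, 7, 9}  B2 = {2, 4, 5, 7, 8}  B3 = {1, 2, 4, 5, 7}  B4 = {1, 2, 3, 4, 5}  B5 = {2, 5, 6, 7, 8}
Tree: B1–B2, B1–B3, B3–B4, B2–B5
Every bag has size at most 5, so the width is 5 − 1 = 4 and tw(G) ≤ 4. On the other hand G contains the 5-clique {1, 2, 3, 4, 5}. A clique must lie in a single bag of any decomposition, so no decomposition can have width below 4. Hence tw(G) = 4 exactly.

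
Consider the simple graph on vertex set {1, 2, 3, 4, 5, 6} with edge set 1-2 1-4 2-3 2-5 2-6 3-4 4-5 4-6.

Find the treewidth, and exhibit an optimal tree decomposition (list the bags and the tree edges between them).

Treewidth 2.
One optimal decomposition is:
Bags: B1 = {1, 2, 4}  B2 = {2, 3, 4}  B3 = {2, 4, 6}  B4 = {2, 4, 5}
Tree: B1–B2, B2–B3, B3–B4

Each bag holds 3 vertices, so the decomposition has width 2, which upper-bounds the treewidth. The edges 4–1–2–3–4 form a cycle, so G is not a tree and its treewidth is at least 2. Hence tw(G) = 2 exactly.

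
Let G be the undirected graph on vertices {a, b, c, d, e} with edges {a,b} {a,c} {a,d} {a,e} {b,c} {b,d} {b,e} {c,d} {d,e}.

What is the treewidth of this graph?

A width-3 tree decomposition is:
Bags: B1 = {a, b, d, e}  B2 = {a, b, c, d}
Tree: B1–B2
Every bag has size at most 4, so the width is 4 − 1 = 3 and tw(G) ≤ 3. Conversely, {a, b, d, e} is a clique of size 4, and the vertices of any clique must share a bag in every tree decomposition; so some bag has ≥ 4 vertices and tw(G) ≥ 3. Hence tw(G) = 3 exactly.

3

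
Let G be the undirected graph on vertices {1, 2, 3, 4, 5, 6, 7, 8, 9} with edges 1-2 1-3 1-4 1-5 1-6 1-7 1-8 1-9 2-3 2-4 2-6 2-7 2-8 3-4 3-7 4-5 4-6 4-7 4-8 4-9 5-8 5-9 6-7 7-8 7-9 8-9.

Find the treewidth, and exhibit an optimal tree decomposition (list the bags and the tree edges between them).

The largest bag has 5 vertices, giving width 4; this decomposition certifies tw(G) ≤ 4. On the other hand G contains the 5-clique {1, 4, 5, 8, 9}. A clique must lie in a single bag of any decomposition, so no decomposition can have width below 4. Therefore the treewidth is 4.

Treewidth 4.
One optimal decomposition is:
Bags: B1 = {1, 2, 4, 7, 8}  B2 = {1, 4, 7, 8, 9}  B3 = {1, 2, 4, 6, 7}  B4 = {1, 4, 5, 8, 9}  B5 = {1, 2, 3, 4, 7}
Tree: B1–B2, B1–B3, B2–B4, B3–B5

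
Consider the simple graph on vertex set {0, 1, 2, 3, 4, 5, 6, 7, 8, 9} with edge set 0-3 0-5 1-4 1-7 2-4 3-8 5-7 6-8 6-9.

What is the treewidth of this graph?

1

A width-1 tree decomposition is:
Bags: B1 = {6, 9}  B2 = {6, 8}  B3 = {3, 8}  B4 = {0, 3}  B5 = {0, 5}  B6 = {5, 7}  B7 = {1, 7}  B8 = {1, 4}  B9 = {2, 4}
Tree: B1–B2, B2–B3, B3–B4, B4–B5, B5–B6, B6–B7, B7–B8, B8–B9
Every bag has size at most 2, so the width is 2 − 1 = 1 and tw(G) ≤ 1. Since G has at least one edge (e.g. 9–6), it is not an edgeless graph, so tw(G) ≥ 1. Combining the bounds, tw(G) = 1.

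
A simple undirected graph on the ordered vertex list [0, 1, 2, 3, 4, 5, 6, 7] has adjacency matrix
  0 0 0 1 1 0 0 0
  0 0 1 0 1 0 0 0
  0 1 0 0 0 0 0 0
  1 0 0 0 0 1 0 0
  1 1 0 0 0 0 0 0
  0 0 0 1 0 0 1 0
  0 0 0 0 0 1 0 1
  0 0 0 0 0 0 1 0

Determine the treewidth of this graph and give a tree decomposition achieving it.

The largest bag has 2 vertices, giving width 1; this decomposition certifies tw(G) ≤ 1. Any graph with an edge has treewidth ≥ 1, and G has the edge 7–6. Therefore the treewidth is 1.

Treewidth 1.
One optimal decomposition is:
Bags: B1 = {6, 7}  B2 = {5, 6}  B3 = {3, 5}  B4 = {0, 3}  B5 = {0, 4}  B6 = {1, 4}  B7 = {1, 2}
Tree: B1–B2, B2–B3, B3–B4, B4–B5, B5–B6, B6–B7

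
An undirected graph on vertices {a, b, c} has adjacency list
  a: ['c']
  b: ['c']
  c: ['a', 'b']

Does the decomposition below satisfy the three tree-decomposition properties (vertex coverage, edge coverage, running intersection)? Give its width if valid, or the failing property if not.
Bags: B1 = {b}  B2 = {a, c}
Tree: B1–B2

A tree decomposition must satisfy three properties: every vertex lies in some bag; for every edge, both endpoints lie together in some bag; and for every vertex, the bags containing it form a connected subtree. Here edge (c,b) lies in no bag, so the decomposition is invalid.

No — edge (c,b) lies in no bag.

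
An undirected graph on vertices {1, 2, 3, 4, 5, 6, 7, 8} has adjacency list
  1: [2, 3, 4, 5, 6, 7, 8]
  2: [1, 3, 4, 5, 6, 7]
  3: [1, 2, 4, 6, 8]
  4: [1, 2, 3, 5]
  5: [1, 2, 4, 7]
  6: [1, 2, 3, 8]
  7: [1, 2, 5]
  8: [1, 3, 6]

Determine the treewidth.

A width-3 tree decomposition is:
Bags: B1 = {1, 2, 3, 6}  B2 = {1, 2, 3, 4}  B3 = {1, 2, 4, 5}  B4 = {1, 3, 6, 8}  B5 = {1, 2, 5, 7}
Tree: B1–B2, B2–B3, B1–B4, B3–B5
Each bag holds 4 vertices, so the decomposition has width 3, which upper-bounds the treewidth. On the other hand G contains the 4-clique {1, 3, 6, 8}. A clique must lie in a single bag of any decomposition, so no decomposition can have width below 3. The upper and lower bounds meet at 3, so that is the treewidth.

3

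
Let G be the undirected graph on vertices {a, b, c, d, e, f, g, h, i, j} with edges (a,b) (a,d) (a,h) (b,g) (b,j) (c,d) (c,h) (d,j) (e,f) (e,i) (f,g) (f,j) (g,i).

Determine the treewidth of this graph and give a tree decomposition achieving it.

Treewidth 2.
One optimal decomposition is:
Bags: B1 = {a, c, h}  B2 = {a, c, d}  B3 = {a, b, d}  B4 = {b, d, j}  B5 = {b, g, j}  B6 = {f, g, j}  B7 = {f, g, i}  B8 = {e, f, i}
Tree: B1–B2, B2–B3, B3–B4, B4–B5, B5–B6, B6–B7, B7–B8

Every bag has size at most 3, so the width is 3 − 1 = 2 and tw(G) ≤ 2. For the lower bound, G contains the cycle h–c–d–a–h, so G is not a forest; only forests have treewidth ≤ 1, hence tw(G) ≥ 2. Hence tw(G) = 2 exactly.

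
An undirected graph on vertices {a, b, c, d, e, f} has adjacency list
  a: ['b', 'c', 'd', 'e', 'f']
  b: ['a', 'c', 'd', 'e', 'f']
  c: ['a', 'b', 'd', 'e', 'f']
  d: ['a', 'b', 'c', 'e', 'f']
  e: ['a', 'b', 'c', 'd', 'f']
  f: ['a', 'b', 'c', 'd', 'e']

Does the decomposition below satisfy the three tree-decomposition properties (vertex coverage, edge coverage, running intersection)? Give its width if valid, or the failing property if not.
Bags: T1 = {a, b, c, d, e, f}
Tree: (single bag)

Checking the three conditions: (i) the bags cover all of {a, b, c, d, e, f}; (ii) for each edge, some bag contains both endpoints; (iii) the bags containing any fixed vertex form a subtree. All hold, so the decomposition is valid with width 6 − 1 = 5.

Yes; width 5.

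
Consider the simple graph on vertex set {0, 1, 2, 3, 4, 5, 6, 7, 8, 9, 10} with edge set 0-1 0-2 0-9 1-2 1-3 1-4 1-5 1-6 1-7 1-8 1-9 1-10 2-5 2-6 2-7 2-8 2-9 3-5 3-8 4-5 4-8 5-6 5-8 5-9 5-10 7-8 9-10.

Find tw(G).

3

A width-3 tree decomposition is:
Bags: B1 = {1, 4, 5, 8}  B2 = {1, 2, 5, 8}  B3 = {1, 2, 5, 9}  B4 = {1, 3, 5, 8}  B5 = {1, 2, 5, 6}  B6 = {1, 2, 7, 8}  B7 = {1, 5, 9, 10}  B8 = {0, 1, 2, 9}
Tree: B1–B2, B2–B3, B1–B4, B2–B5, B2–B6, B3–B7, B3–B8
The largest bag has 4 vertices, giving width 3; this decomposition certifies tw(G) ≤ 3. For the lower bound, the 4 vertices {0, 1, 2, 9} are pairwise adjacent, and any tree decomposition puts a clique entirely inside one bag — forcing width ≥ 3. Combining the bounds, tw(G) = 3.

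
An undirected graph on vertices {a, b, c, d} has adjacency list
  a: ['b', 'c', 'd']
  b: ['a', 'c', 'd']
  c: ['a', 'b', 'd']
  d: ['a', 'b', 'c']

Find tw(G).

A width-3 tree decomposition is:
Bags: B1 = {a, b, c, d}
Tree: (single bag)
A single bag containing all 4 vertices is trivially a valid decomposition of width 3. Conversely, {a, b, c, d} is a clique of size 4, and the vertices of any clique must share a bag in every tree decomposition; so some bag has ≥ 4 vertices and tw(G) ≥ 3. The upper and lower bounds meet at 3, so that is the treewidth.

3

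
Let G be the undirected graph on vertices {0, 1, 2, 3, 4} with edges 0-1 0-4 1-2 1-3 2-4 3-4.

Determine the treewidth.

A width-2 tree decomposition is:
Bags: B1 = {1, 3, 4}  B2 = {0, 1, 4}  B3 = {1, 2, 4}
Tree: B1–B2, B2–B3
Every bag has size at most 3, so the width is 3 − 1 = 2 and tw(G) ≤ 2. Since 4–3–1–0–4 is a cycle in G, G is not acyclic. Forests are exactly the graphs of treewidth ≤ 1, so tw(G) ≥ 2. Therefore the treewidth is 2.

2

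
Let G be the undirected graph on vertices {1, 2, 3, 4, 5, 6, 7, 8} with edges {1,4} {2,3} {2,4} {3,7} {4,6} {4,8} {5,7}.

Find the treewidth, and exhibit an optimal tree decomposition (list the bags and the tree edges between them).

The largest bag has 2 vertices, giving width 1; this decomposition certifies tw(G) ≤ 1. G has an edge, so its treewidth is at least 1. Therefore the treewidth is 1.

Treewidth 1.
One such decomposition:
Bags: B1 = {2, 4}  B2 = {4, 6}  B3 = {2, 3}  B4 = {3, 7}  B5 = {5, 7}  B6 = {4, 8}  B7 = {1, 4}
Tree: B1–B2, B1–B3, B3–B4, B4–B5, B1–B6, B2–B7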